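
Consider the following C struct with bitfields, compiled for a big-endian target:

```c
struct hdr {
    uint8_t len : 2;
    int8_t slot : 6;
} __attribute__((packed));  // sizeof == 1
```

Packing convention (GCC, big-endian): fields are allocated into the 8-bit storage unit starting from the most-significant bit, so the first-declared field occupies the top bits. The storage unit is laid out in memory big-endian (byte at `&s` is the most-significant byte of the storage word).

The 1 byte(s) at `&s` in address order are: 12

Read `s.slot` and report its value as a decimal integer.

18

[0]=0x12 (big-endian) → word 0x12
len [6+:2] = (word>>6) & 0x3 = 0
slot [0+:6] = (word>>0) & 0x3f = 18  ←
slot signed 6b, MSB=0: value = 18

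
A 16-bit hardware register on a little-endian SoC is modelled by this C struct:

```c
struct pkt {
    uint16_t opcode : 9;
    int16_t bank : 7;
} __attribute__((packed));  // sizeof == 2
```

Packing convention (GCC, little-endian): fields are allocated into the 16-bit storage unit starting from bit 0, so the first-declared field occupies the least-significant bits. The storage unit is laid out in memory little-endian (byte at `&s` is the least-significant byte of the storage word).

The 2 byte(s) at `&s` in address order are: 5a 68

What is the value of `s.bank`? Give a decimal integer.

52

[0]=0x5a [1]=0x68 (little-endian) → word 0x685a
opcode [0+:9] = (word>>0) & 0x1ff = 90
bank [9+:7] = (word>>9) & 0x7f = 52  ←
bank signed 7b, MSB=0: value = 52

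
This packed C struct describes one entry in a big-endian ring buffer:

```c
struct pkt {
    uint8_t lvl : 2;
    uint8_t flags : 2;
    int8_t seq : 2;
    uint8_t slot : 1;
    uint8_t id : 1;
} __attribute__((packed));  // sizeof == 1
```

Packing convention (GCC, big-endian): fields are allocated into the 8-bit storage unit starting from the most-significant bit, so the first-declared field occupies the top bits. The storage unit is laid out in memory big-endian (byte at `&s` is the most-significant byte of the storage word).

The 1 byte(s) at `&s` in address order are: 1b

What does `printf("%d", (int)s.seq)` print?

-2

[0]=0x1b (big-endian) → word 0x1b
lvl [6+:2] = (word>>6) & 0x3 = 0
flags [4+:2] = (word>>4) & 0x3 = 1
seq [2+:2] = (word>>2) & 0x3 = 2  ←
slot [1+:1] = (word>>1) & 0x1 = 1
id [0+:1] = (word>>0) & 0x1 = 1
seq signed 2b, MSB=1: 2 - 4 = -2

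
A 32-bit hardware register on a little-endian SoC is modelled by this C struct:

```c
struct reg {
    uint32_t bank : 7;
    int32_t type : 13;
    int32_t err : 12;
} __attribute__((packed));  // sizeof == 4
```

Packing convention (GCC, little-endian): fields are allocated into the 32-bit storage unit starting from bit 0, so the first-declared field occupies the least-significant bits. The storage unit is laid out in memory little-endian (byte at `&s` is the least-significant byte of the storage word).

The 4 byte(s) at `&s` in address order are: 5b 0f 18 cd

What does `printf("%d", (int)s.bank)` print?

[0]=0x5b [1]=0x0f [2]=0x18 [3]=0xcd (little-endian) → word 0xcd180f5b
bank:7 @ bit 0 → (0xcd180f5b>>0)&0x7f = 0x5b  ←
type:13 @ bit 7 → (0xcd180f5b>>7)&0x1fff = 0x101e
err:12 @ bit 20 → (0xcd180f5b>>20)&0xfff = 0xcd1

91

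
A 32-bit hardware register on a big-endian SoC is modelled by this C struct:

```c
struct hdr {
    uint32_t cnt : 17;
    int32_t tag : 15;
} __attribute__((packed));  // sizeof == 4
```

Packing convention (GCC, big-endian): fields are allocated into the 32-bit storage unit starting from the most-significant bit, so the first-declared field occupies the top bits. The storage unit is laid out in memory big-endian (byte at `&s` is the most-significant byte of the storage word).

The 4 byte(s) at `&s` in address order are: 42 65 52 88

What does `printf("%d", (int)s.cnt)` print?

33994

[0]=0x42 [1]=0x65 [2]=0x52 [3]=0x88 (big-endian) → word 0x42655288
cnt [15+:17] = (word>>15) & 0x1ffff = 33994  ←
tag [0+:15] = (word>>0) & 0x7fff = 21128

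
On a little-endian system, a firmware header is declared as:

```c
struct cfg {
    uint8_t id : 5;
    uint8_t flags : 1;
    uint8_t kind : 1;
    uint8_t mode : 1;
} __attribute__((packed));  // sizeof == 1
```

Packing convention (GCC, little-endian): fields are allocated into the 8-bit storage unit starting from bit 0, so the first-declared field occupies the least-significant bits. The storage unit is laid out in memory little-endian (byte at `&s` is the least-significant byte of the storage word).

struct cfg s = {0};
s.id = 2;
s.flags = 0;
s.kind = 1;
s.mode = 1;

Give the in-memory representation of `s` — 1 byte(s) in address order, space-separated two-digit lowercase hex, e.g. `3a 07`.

id (5b) val=2 bits=0x2 at bit 0: 0x02
flags (1b) val=0 bits=0x0 at bit 5: 0x02
kind (1b) val=1 bits=0x1 at bit 6: 0x42
mode (1b) val=1 bits=0x1 at bit 7: 0xc2
word = 0xc2 → little-endian bytes:
  [0]=0xc2

c2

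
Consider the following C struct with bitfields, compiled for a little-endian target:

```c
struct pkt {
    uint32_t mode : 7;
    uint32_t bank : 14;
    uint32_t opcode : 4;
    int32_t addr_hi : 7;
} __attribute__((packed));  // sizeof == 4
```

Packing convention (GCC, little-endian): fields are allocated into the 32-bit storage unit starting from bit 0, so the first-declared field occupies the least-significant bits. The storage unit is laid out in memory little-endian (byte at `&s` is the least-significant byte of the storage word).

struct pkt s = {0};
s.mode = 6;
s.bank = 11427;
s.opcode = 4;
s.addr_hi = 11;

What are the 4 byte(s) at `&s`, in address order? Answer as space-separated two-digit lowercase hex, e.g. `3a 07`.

[0+:7] mode=6 & 0x7f = 0x6; word=0x00000006
[7+:14] bank=11427 & 0x3fff = 0x2ca3; word=0x00165186
[21+:4] opcode=4 & 0xf = 0x4; word=0x00965186
[25+:7] addr_hi=11 & 0x7f = 0xb; word=0x16965186
word = 0x16965186 → little-endian bytes:
  [0]=0x86  [1]=0x51  [2]=0x96  [3]=0x16

86 51 96 16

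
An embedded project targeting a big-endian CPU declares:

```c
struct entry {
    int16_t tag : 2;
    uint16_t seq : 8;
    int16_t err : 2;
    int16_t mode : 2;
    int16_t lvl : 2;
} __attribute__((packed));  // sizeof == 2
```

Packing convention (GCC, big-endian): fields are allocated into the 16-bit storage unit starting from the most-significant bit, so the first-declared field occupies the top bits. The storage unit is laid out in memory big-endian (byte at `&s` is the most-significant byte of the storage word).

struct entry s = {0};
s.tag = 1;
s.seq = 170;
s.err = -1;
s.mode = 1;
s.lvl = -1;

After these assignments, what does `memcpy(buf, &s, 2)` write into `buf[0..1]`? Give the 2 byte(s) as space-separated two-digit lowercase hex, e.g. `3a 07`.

tag (2b) val=1 bits=0x1 at bit 14: 0x4000
seq (8b) val=170 bits=0xaa at bit 6: 0x6a80
err (2b) val=-1 bits=0x3 at bit 4: 0x6ab0
mode (2b) val=1 bits=0x1 at bit 2: 0x6ab4
lvl (2b) val=-1 bits=0x3 at bit 0: 0x6ab7
word = 0x6ab7 → big-endian bytes:
  [0]=0x6a  [1]=0xb7

6a b7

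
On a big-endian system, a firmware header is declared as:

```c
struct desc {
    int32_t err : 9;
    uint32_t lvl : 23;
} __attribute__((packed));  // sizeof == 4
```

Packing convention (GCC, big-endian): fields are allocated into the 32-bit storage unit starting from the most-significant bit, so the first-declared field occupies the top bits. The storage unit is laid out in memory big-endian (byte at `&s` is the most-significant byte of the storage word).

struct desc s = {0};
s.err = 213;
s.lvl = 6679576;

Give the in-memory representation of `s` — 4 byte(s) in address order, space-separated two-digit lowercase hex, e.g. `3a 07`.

6a e5 ec 18

err (9b) val=213 bits=0xd5 at bit 23: 0x6a800000
lvl (23b) val=6679576 bits=0x65ec18 at bit 0: 0x6ae5ec18
word = 0x6ae5ec18 → big-endian bytes:
  [0]=0x6a  [1]=0xe5  [2]=0xec  [3]=0x18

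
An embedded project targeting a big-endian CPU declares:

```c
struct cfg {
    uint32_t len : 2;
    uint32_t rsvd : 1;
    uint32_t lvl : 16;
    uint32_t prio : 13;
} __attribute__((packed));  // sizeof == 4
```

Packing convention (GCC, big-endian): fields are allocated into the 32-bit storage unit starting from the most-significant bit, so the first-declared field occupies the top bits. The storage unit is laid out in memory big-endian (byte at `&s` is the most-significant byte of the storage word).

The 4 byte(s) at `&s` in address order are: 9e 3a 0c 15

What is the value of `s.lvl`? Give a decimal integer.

[0]=0x9e [1]=0x3a [2]=0x0c [3]=0x15 (big-endian) → word 0x9e3a0c15
len:2 @ bit 30 → (0x9e3a0c15>>30)&0x3 = 0x2
rsvd:1 @ bit 29 → (0x9e3a0c15>>29)&0x1 = 0x0
lvl:16 @ bit 13 → (0x9e3a0c15>>13)&0xffff = 0xf1d0  ←
prio:13 @ bit 0 → (0x9e3a0c15>>0)&0x1fff = 0xc15

61904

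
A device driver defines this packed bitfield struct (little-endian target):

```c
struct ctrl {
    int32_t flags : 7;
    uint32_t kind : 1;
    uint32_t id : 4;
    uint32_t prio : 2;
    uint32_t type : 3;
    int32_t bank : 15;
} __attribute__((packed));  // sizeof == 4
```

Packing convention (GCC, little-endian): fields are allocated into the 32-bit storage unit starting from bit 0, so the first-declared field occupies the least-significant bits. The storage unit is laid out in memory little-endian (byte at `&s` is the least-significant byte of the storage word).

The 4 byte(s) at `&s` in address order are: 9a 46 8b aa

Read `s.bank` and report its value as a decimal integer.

[0]=0x9a [1]=0x46 [2]=0x8b [3]=0xaa (little-endian) → word 0xaa8b469a
flags [0+:7] = (word>>0) & 0x7f = 26
kind [7+:1] = (word>>7) & 0x1 = 1
id [8+:4] = (word>>8) & 0xf = 6
prio [12+:2] = (word>>12) & 0x3 = 0
type [14+:3] = (word>>14) & 0x7 = 5
bank [17+:15] = (word>>17) & 0x7fff = 21829  ←
bank signed 15b, MSB=1: 21829 - 32768 = -10939

-10939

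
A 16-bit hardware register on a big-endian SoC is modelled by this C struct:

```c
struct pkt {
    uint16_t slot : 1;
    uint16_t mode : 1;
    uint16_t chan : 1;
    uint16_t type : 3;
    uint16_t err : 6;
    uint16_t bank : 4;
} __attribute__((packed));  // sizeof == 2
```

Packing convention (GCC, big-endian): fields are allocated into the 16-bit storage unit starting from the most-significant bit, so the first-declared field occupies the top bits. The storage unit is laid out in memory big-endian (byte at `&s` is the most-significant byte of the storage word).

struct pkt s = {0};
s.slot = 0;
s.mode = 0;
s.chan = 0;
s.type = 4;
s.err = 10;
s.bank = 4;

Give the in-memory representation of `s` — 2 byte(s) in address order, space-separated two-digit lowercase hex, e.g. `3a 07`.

slot (1b) val=0 bits=0x0 at bit 15: 0x0000
mode (1b) val=0 bits=0x0 at bit 14: 0x0000
chan (1b) val=0 bits=0x0 at bit 13: 0x0000
type (3b) val=4 bits=0x4 at bit 10: 0x1000
err (6b) val=10 bits=0xa at bit 4: 0x10a0
bank (4b) val=4 bits=0x4 at bit 0: 0x10a4
word = 0x10a4 → big-endian bytes:
  [0]=0x10  [1]=0xa4

10 a4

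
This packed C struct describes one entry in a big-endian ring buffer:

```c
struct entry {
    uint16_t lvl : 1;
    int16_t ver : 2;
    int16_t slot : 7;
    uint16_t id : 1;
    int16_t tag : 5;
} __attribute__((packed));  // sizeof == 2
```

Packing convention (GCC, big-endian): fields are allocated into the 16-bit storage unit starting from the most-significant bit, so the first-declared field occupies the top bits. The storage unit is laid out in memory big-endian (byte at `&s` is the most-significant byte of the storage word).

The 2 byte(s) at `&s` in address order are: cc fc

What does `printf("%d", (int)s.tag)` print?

[0]=0xcc [1]=0xfc (big-endian) → word 0xccfc
lvl:1 @ bit 15 → (0xccfc>>15)&0x1 = 0x1
ver:2 @ bit 13 → (0xccfc>>13)&0x3 = 0x2
slot:7 @ bit 6 → (0xccfc>>6)&0x7f = 0x33
id:1 @ bit 5 → (0xccfc>>5)&0x1 = 0x1
tag:5 @ bit 0 → (0xccfc>>0)&0x1f = 0x1c  ←
tag signed 5b, MSB=1: 28 - 32 = -4

-4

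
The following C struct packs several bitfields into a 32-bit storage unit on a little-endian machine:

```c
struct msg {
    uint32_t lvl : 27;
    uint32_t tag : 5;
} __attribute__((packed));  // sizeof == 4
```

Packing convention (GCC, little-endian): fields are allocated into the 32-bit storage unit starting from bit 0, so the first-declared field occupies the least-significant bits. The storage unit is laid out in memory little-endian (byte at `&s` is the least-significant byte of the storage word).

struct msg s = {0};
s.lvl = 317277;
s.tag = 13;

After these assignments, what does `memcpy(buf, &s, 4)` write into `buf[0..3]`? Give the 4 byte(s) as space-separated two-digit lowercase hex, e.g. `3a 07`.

5d d7 04 68

[0+:27] lvl=317277 & 0x7ffffff = 0x4d75d; word=0x0004d75d
[27+:5] tag=13 & 0x1f = 0xd; word=0x6804d75d
word = 0x6804d75d → little-endian bytes:
  [0]=0x5d  [1]=0xd7  [2]=0x04  [3]=0x68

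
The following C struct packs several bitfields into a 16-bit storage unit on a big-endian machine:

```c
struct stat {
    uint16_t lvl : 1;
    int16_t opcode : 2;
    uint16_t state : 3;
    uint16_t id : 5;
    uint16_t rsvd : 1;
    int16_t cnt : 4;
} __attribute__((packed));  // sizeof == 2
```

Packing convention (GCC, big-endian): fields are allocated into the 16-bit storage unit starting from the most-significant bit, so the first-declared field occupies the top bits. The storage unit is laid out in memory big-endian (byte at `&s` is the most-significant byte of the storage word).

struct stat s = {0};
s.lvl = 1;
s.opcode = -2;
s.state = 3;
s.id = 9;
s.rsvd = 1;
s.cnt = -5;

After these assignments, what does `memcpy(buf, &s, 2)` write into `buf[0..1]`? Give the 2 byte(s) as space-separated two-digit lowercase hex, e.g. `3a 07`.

lvl (1b) val=1 bits=0x1 at bit 15: 0x8000
opcode (2b) val=-2 bits=0x2 at bit 13: 0xc000
state (3b) val=3 bits=0x3 at bit 10: 0xcc00
id (5b) val=9 bits=0x9 at bit 5: 0xcd20
rsvd (1b) val=1 bits=0x1 at bit 4: 0xcd30
cnt (4b) val=-5 bits=0xb at bit 0: 0xcd3b
word = 0xcd3b → big-endian bytes:
  [0]=0xcd  [1]=0x3b

cd 3b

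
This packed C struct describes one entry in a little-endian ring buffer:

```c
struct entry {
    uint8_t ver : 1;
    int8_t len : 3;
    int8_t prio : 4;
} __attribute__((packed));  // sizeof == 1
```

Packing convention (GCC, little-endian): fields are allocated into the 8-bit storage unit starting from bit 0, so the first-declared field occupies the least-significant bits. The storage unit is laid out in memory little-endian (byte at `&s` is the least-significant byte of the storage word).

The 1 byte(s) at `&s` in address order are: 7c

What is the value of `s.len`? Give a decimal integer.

-2

[0]=0x7c (little-endian) → word 0x7c
ver:1 @ bit 0 → (0x7c>>0)&0x1 = 0x0
len:3 @ bit 1 → (0x7c>>1)&0x7 = 0x6  ←
prio:4 @ bit 4 → (0x7c>>4)&0xf = 0x7
len signed 3b, MSB=1: 6 - 8 = -2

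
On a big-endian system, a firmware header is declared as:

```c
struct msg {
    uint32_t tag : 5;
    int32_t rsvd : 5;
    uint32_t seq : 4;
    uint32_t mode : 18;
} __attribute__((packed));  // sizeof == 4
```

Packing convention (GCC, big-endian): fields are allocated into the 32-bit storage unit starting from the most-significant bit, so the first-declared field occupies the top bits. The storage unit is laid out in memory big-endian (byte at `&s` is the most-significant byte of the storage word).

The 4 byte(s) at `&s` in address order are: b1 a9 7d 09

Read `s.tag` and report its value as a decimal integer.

22

[0]=0xb1 [1]=0xa9 [2]=0x7d [3]=0x09 (big-endian) → word 0xb1a97d09
tag [27+:5] = (word>>27) & 0x1f = 22  ←
rsvd [22+:5] = (word>>22) & 0x1f = 6
seq [18+:4] = (word>>18) & 0xf = 10
mode [0+:18] = (word>>0) & 0x3ffff = 97545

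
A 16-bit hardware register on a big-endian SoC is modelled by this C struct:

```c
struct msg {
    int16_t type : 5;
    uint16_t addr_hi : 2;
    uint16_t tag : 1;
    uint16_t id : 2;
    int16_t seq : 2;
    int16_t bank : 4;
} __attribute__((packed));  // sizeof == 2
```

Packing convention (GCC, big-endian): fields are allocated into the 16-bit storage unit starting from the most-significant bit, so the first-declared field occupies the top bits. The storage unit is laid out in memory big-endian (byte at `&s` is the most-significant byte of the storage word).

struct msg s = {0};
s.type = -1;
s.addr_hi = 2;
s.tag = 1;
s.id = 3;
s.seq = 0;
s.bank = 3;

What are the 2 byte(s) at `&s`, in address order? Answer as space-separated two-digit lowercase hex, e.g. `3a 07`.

[11+:5] type=-1 & 0x1f = 0x1f; word=0xf800
[9+:2] addr_hi=2 & 0x3 = 0x2; word=0xfc00
[8+:1] tag=1 & 0x1 = 0x1; word=0xfd00
[6+:2] id=3 & 0x3 = 0x3; word=0xfdc0
[4+:2] seq=0 & 0x3 = 0x0; word=0xfdc0
[0+:4] bank=3 & 0xf = 0x3; word=0xfdc3
word = 0xfdc3 → big-endian bytes:
  [0]=0xfd  [1]=0xc3

fd c3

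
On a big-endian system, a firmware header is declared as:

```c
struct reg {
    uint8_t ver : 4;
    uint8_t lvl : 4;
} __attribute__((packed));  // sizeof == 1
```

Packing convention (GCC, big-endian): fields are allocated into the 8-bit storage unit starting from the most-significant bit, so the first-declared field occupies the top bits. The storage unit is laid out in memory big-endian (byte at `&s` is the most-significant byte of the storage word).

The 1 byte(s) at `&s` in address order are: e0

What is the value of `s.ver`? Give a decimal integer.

[0]=0xe0 (big-endian) → word 0xe0
ver:4 @ bit 4 → (0xe0>>4)&0xf = 0xe  ←
lvl:4 @ bit 0 → (0xe0>>0)&0xf = 0x0

14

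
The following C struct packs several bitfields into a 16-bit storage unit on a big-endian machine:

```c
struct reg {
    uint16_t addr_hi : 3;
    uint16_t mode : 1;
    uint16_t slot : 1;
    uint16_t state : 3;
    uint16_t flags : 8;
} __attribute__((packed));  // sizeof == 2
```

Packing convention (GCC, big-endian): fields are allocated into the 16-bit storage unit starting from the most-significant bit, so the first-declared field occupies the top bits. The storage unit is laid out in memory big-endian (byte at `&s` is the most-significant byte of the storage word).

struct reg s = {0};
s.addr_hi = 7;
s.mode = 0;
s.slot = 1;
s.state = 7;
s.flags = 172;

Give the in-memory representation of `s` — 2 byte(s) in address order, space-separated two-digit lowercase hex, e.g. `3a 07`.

addr_hi (3b) val=7 bits=0x7 at bit 13: 0xe000
mode (1b) val=0 bits=0x0 at bit 12: 0xe000
slot (1b) val=1 bits=0x1 at bit 11: 0xe800
state (3b) val=7 bits=0x7 at bit 8: 0xef00
flags (8b) val=172 bits=0xac at bit 0: 0xefac
word = 0xefac → big-endian bytes:
  [0]=0xef  [1]=0xac

ef ac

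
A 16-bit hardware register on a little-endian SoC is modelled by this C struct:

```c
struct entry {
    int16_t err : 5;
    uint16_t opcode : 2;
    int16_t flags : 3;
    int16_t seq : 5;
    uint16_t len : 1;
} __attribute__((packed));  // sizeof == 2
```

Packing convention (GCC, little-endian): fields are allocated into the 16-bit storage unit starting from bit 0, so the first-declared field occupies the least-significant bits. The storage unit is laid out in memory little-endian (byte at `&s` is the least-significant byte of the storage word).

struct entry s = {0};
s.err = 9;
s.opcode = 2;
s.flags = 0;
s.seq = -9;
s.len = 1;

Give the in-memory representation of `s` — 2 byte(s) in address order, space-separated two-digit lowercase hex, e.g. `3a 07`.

err (5b) val=9 bits=0x9 at bit 0: 0x0009
opcode (2b) val=2 bits=0x2 at bit 5: 0x0049
flags (3b) val=0 bits=0x0 at bit 7: 0x0049
seq (5b) val=-9 bits=0x17 at bit 10: 0x5c49
len (1b) val=1 bits=0x1 at bit 15: 0xdc49
word = 0xdc49 → little-endian bytes:
  [0]=0x49  [1]=0xdc

49 dc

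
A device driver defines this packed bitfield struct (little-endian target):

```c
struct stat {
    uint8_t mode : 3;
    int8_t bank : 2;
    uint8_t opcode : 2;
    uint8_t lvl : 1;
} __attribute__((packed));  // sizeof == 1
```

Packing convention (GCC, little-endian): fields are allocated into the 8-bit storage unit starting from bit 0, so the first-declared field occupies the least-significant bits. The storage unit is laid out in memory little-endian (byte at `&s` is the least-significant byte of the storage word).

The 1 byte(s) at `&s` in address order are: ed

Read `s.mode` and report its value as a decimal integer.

[0]=0xed (little-endian) → word 0xed
mode:3 @ bit 0 → (0xed>>0)&0x7 = 0x5  ←
bank:2 @ bit 3 → (0xed>>3)&0x3 = 0x1
opcode:2 @ bit 5 → (0xed>>5)&0x3 = 0x3
lvl:1 @ bit 7 → (0xed>>7)&0x1 = 0x1

5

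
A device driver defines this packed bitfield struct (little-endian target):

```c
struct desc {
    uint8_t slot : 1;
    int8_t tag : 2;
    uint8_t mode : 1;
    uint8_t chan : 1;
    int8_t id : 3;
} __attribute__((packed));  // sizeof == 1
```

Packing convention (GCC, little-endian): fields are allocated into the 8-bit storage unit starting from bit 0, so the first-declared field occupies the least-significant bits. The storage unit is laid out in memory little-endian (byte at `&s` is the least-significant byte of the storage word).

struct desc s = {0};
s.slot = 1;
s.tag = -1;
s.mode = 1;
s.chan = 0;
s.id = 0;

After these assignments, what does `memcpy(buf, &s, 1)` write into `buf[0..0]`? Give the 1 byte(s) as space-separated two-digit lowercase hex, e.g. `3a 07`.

[0+:1] slot=1 & 0x1 = 0x1; word=0x01
[1+:2] tag=-1 & 0x3 = 0x3; word=0x07
[3+:1] mode=1 & 0x1 = 0x1; word=0x0f
[4+:1] chan=0 & 0x1 = 0x0; word=0x0f
[5+:3] id=0 & 0x7 = 0x0; word=0x0f
word = 0x0f → little-endian bytes:
  [0]=0x0f

0f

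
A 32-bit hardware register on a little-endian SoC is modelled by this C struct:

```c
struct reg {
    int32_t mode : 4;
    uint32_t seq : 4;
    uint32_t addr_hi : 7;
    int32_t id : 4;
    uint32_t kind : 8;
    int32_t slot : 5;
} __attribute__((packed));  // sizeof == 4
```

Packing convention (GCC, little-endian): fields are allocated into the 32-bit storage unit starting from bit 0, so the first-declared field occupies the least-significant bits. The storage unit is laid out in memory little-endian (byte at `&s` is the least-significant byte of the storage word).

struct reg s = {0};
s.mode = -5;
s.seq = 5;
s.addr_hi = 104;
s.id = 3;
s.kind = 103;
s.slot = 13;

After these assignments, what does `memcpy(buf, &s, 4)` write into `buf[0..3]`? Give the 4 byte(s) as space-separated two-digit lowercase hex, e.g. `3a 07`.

mode (4b) val=-5 bits=0xb at bit 0: 0x0000000b
seq (4b) val=5 bits=0x5 at bit 4: 0x0000005b
addr_hi (7b) val=104 bits=0x68 at bit 8: 0x0000685b
id (4b) val=3 bits=0x3 at bit 15: 0x0001e85b
kind (8b) val=103 bits=0x67 at bit 19: 0x0339e85b
slot (5b) val=13 bits=0xd at bit 27: 0x6b39e85b
word = 0x6b39e85b → little-endian bytes:
  [0]=0x5b  [1]=0xe8  [2]=0x39  [3]=0x6b

5b e8 39 6b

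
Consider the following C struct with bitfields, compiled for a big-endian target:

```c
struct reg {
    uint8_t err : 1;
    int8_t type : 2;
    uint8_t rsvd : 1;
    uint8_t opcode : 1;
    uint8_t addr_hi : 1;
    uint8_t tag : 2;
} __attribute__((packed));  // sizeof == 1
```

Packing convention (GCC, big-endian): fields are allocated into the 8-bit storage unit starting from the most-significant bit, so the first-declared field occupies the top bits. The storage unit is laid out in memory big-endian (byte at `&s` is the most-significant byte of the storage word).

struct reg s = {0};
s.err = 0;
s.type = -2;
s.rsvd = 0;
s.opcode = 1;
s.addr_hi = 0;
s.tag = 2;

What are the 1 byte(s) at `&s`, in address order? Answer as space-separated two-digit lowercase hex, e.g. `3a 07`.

[7+:1] err=0 & 0x1 = 0x0; word=0x00
[5+:2] type=-2 & 0x3 = 0x2; word=0x40
[4+:1] rsvd=0 & 0x1 = 0x0; word=0x40
[3+:1] opcode=1 & 0x1 = 0x1; word=0x48
[2+:1] addr_hi=0 & 0x1 = 0x0; word=0x48
[0+:2] tag=2 & 0x3 = 0x2; word=0x4a
word = 0x4a → big-endian bytes:
  [0]=0x4a

4a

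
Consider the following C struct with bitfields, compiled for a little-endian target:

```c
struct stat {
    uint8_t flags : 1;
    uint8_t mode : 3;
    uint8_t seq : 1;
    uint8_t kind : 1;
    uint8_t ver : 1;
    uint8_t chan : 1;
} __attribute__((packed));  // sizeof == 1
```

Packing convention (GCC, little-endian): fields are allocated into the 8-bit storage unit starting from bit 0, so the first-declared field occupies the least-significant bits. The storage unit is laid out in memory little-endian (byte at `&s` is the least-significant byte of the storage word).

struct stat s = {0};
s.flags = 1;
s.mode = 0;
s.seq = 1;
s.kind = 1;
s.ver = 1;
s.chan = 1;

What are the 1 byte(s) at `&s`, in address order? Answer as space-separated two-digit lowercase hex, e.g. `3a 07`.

flags (1b) val=1 bits=0x1 at bit 0: 0x01
mode (3b) val=0 bits=0x0 at bit 1: 0x01
seq (1b) val=1 bits=0x1 at bit 4: 0x11
kind (1b) val=1 bits=0x1 at bit 5: 0x31
ver (1b) val=1 bits=0x1 at bit 6: 0x71
chan (1b) val=1 bits=0x1 at bit 7: 0xf1
word = 0xf1 → little-endian bytes:
  [0]=0xf1

f1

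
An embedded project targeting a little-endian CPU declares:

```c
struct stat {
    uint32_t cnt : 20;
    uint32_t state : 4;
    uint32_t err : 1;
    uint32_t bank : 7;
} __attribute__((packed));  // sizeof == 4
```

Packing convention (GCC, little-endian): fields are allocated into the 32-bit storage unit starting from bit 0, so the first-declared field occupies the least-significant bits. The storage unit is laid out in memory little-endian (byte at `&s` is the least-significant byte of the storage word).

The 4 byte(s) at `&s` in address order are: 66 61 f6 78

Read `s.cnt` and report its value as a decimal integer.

418150

[0]=0x66 [1]=0x61 [2]=0xf6 [3]=0x78 (little-endian) → word 0x78f66166
cnt:20 @ bit 0 → (0x78f66166>>0)&0xfffff = 0x66166  ←
state:4 @ bit 20 → (0x78f66166>>20)&0xf = 0xf
err:1 @ bit 24 → (0x78f66166>>24)&0x1 = 0x0
bank:7 @ bit 25 → (0x78f66166>>25)&0x7f = 0x3c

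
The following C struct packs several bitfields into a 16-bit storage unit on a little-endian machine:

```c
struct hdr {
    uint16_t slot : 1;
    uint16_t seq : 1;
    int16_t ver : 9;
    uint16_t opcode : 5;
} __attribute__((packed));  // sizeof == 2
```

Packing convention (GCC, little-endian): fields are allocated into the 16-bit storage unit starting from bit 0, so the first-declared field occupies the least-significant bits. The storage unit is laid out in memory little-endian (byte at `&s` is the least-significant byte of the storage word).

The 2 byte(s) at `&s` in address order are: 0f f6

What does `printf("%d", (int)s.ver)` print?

-125

[0]=0x0f [1]=0xf6 (little-endian) → word 0xf60f
slot:1 @ bit 0 → (0xf60f>>0)&0x1 = 0x1
seq:1 @ bit 1 → (0xf60f>>1)&0x1 = 0x1
ver:9 @ bit 2 → (0xf60f>>2)&0x1ff = 0x183  ←
opcode:5 @ bit 11 → (0xf60f>>11)&0x1f = 0x1e
ver signed 9b, MSB=1: 387 - 512 = -125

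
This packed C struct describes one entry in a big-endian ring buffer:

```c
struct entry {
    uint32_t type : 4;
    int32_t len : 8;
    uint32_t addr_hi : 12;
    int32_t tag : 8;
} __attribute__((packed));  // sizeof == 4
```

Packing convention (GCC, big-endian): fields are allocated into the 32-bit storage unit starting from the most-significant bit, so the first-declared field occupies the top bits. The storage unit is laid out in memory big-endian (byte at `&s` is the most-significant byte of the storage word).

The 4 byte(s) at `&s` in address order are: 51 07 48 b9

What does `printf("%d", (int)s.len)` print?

[0]=0x51 [1]=0x07 [2]=0x48 [3]=0xb9 (big-endian) → word 0x510748b9
type [28+:4] = (word>>28) & 0xf = 5
len [20+:8] = (word>>20) & 0xff = 16  ←
addr_hi [8+:12] = (word>>8) & 0xfff = 1864
tag [0+:8] = (word>>0) & 0xff = 185
len signed 8b, MSB=0: value = 16

16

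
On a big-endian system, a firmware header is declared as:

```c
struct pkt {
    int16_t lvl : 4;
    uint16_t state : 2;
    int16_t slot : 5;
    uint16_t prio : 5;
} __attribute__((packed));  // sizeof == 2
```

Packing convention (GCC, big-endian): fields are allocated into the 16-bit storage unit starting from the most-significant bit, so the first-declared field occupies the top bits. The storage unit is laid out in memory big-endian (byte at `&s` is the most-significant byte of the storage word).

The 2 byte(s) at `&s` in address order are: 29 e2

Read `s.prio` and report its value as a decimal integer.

2

[0]=0x29 [1]=0xe2 (big-endian) → word 0x29e2
lvl:4 @ bit 12 → (0x29e2>>12)&0xf = 0x2
state:2 @ bit 10 → (0x29e2>>10)&0x3 = 0x2
slot:5 @ bit 5 → (0x29e2>>5)&0x1f = 0xf
prio:5 @ bit 0 → (0x29e2>>0)&0x1f = 0x2  ←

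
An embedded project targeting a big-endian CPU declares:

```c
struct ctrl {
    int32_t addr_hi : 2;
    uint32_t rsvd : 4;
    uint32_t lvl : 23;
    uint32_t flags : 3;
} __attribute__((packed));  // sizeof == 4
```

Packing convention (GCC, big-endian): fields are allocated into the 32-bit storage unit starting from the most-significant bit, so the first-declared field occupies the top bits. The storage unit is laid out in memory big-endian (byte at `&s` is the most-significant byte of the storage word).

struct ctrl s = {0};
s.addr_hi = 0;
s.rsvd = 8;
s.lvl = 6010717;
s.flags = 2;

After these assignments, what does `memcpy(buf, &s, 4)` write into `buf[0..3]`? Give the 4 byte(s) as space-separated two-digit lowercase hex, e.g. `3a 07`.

22 dd ba ea

addr_hi:2 = 0 → 0x0 << 30 → word 0x00000000
rsvd:4 = 8 → 0x8 << 26 → word 0x20000000
lvl:23 = 6010717 → 0x5bb75d << 3 → word 0x22ddbae8
flags:3 = 2 → 0x2 << 0 → word 0x22ddbaea
word = 0x22ddbaea → big-endian bytes:
  [0]=0x22  [1]=0xdd  [2]=0xba  [3]=0xea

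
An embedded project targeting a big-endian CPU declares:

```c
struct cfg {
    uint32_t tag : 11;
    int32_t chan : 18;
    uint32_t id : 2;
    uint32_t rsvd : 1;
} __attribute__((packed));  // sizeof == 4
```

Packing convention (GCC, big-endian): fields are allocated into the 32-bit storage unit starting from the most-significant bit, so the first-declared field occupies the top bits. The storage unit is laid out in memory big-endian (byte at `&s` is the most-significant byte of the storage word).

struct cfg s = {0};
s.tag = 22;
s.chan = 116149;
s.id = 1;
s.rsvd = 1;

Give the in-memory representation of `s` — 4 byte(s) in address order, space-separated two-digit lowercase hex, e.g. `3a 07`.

tag:11 = 22 → 0x16 << 21 → word 0x02c00000
chan:18 = 116149 → 0x1c5b5 << 3 → word 0x02ce2da8
id:2 = 1 → 0x1 << 1 → word 0x02ce2daa
rsvd:1 = 1 → 0x1 << 0 → word 0x02ce2dab
word = 0x02ce2dab → big-endian bytes:
  [0]=0x02  [1]=0xce  [2]=0x2d  [3]=0xab

02 ce 2d ab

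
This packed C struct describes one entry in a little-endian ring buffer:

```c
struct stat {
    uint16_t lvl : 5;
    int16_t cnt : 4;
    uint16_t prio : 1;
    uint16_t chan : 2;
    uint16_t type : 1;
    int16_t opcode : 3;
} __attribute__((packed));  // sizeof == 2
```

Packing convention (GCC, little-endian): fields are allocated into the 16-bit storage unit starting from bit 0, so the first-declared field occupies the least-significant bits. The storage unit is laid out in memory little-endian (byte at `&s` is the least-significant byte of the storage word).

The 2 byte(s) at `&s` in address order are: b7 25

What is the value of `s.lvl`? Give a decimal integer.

[0]=0xb7 [1]=0x25 (little-endian) → word 0x25b7
lvl:5 @ bit 0 → (0x25b7>>0)&0x1f = 0x17  ←
cnt:4 @ bit 5 → (0x25b7>>5)&0xf = 0xd
prio:1 @ bit 9 → (0x25b7>>9)&0x1 = 0x0
chan:2 @ bit 10 → (0x25b7>>10)&0x3 = 0x1
type:1 @ bit 12 → (0x25b7>>12)&0x1 = 0x0
opcode:3 @ bit 13 → (0x25b7>>13)&0x7 = 0x1

23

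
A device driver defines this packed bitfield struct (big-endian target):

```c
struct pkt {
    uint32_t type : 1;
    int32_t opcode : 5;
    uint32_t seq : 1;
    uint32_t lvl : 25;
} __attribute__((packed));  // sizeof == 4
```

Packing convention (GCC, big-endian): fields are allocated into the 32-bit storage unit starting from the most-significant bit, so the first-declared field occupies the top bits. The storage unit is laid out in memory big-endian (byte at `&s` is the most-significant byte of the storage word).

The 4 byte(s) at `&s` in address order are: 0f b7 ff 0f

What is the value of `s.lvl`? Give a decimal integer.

[0]=0x0f [1]=0xb7 [2]=0xff [3]=0x0f (big-endian) → word 0x0fb7ff0f
type [31+:1] = (word>>31) & 0x1 = 0
opcode [26+:5] = (word>>26) & 0x1f = 3
seq [25+:1] = (word>>25) & 0x1 = 1
lvl [0+:25] = (word>>0) & 0x1ffffff = 28835599  ←

28835599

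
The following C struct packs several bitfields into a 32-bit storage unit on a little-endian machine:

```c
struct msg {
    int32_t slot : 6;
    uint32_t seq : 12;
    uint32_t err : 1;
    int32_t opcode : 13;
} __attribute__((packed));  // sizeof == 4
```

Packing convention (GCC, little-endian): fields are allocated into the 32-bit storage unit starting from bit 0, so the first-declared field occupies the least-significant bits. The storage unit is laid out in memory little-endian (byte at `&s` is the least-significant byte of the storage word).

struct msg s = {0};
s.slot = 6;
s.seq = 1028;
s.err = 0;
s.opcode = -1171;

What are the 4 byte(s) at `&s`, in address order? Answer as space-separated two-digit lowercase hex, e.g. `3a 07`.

06 01 69 db

slot:6 = 6 → 0x6 << 0 → word 0x00000006
seq:12 = 1028 → 0x404 << 6 → word 0x00010106
err:1 = 0 → 0x0 << 18 → word 0x00010106
opcode:13 = -1171 → 0x1b6d << 19 → word 0xdb690106
word = 0xdb690106 → little-endian bytes:
  [0]=0x06  [1]=0x01  [2]=0x69  [3]=0xdb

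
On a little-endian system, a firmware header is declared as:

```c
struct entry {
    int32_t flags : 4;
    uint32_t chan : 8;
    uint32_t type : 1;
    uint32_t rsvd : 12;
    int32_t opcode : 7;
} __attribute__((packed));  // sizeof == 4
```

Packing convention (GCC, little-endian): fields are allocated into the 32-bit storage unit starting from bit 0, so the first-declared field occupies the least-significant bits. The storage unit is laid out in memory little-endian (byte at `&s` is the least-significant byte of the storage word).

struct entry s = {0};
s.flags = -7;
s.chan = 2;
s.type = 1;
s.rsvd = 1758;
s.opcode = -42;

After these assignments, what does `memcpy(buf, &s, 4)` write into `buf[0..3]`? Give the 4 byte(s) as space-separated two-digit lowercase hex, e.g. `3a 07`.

flags:4 = -7 → 0x9 << 0 → word 0x00000009
chan:8 = 2 → 0x2 << 4 → word 0x00000029
type:1 = 1 → 0x1 << 12 → word 0x00001029
rsvd:12 = 1758 → 0x6de << 13 → word 0x00dbd029
opcode:7 = -42 → 0x56 << 25 → word 0xacdbd029
word = 0xacdbd029 → little-endian bytes:
  [0]=0x29  [1]=0xd0  [2]=0xdb  [3]=0xac

29 d0 db ac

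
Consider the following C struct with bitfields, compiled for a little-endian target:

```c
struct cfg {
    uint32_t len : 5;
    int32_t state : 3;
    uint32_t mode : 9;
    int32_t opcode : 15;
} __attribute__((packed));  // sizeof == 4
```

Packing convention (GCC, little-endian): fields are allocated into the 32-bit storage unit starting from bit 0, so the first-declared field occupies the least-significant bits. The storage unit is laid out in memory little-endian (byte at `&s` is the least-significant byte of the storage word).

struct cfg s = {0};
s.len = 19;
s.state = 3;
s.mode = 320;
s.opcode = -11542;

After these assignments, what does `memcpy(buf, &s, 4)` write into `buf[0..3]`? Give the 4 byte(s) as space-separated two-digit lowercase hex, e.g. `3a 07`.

73 40 d5 a5

[0+:5] len=19 & 0x1f = 0x13; word=0x00000013
[5+:3] state=3 & 0x7 = 0x3; word=0x00000073
[8+:9] mode=320 & 0x1ff = 0x140; word=0x00014073
[17+:15] opcode=-11542 & 0x7fff = 0x52ea; word=0xa5d54073
word = 0xa5d54073 → little-endian bytes:
  [0]=0x73  [1]=0x40  [2]=0xd5  [3]=0xa5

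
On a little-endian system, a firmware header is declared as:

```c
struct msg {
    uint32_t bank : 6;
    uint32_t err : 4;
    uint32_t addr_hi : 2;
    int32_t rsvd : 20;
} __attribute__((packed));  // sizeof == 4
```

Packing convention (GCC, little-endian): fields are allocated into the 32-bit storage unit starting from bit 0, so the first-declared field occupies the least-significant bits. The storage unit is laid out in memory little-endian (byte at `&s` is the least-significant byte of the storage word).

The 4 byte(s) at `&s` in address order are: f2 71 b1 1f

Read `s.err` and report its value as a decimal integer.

[0]=0xf2 [1]=0x71 [2]=0xb1 [3]=0x1f (little-endian) → word 0x1fb171f2
bank:6 @ bit 0 → (0x1fb171f2>>0)&0x3f = 0x32
err:4 @ bit 6 → (0x1fb171f2>>6)&0xf = 0x7  ←
addr_hi:2 @ bit 10 → (0x1fb171f2>>10)&0x3 = 0x0
rsvd:20 @ bit 12 → (0x1fb171f2>>12)&0xfffff = 0x1fb17

7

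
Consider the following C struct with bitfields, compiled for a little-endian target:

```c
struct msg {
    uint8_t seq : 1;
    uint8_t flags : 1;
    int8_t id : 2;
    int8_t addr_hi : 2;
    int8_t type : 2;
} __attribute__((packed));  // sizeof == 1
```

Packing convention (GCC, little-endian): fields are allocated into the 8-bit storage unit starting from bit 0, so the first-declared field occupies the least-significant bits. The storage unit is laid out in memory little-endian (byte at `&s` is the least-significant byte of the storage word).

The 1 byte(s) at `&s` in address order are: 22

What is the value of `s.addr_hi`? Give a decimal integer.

[0]=0x22 (little-endian) → word 0x22
seq [0+:1] = (word>>0) & 0x1 = 0
flags [1+:1] = (word>>1) & 0x1 = 1
id [2+:2] = (word>>2) & 0x3 = 0
addr_hi [4+:2] = (word>>4) & 0x3 = 2  ←
type [6+:2] = (word>>6) & 0x3 = 0
addr_hi signed 2b, MSB=1: 2 - 4 = -2

-2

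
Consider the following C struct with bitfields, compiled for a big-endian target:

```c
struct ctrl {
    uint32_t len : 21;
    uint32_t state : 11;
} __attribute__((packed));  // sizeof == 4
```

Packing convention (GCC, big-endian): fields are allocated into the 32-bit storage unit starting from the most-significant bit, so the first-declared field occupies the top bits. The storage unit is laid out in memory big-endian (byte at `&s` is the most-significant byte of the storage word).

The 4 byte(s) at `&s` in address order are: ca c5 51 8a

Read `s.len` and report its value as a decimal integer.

[0]=0xca [1]=0xc5 [2]=0x51 [3]=0x8a (big-endian) → word 0xcac5518a
len [11+:21] = (word>>11) & 0x1fffff = 1661098  ←
state [0+:11] = (word>>0) & 0x7ff = 394

1661098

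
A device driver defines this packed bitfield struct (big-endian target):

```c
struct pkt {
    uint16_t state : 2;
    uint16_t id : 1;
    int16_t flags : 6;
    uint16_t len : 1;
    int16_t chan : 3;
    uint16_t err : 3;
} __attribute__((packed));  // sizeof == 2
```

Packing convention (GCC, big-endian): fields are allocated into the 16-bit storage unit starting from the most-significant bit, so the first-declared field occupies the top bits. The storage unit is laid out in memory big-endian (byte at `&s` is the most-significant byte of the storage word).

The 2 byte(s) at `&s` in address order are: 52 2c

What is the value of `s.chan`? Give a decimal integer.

[0]=0x52 [1]=0x2c (big-endian) → word 0x522c
state [14+:2] = (word>>14) & 0x3 = 1
id [13+:1] = (word>>13) & 0x1 = 0
flags [7+:6] = (word>>7) & 0x3f = 36
len [6+:1] = (word>>6) & 0x1 = 0
chan [3+:3] = (word>>3) & 0x7 = 5  ←
err [0+:3] = (word>>0) & 0x7 = 4
chan signed 3b, MSB=1: 5 - 8 = -3

-3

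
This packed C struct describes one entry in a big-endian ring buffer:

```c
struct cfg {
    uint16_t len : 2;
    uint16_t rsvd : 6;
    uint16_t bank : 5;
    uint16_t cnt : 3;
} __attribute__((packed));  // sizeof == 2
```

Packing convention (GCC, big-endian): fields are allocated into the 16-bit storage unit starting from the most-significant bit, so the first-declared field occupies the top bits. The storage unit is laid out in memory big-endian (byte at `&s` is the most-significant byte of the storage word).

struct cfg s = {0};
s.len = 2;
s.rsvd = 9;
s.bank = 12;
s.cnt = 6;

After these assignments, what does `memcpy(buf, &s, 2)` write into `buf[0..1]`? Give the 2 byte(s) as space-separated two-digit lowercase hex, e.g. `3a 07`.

89 66

[14+:2] len=2 & 0x3 = 0x2; word=0x8000
[8+:6] rsvd=9 & 0x3f = 0x9; word=0x8900
[3+:5] bank=12 & 0x1f = 0xc; word=0x8960
[0+:3] cnt=6 & 0x7 = 0x6; word=0x8966
word = 0x8966 → big-endian bytes:
  [0]=0x89  [1]=0x66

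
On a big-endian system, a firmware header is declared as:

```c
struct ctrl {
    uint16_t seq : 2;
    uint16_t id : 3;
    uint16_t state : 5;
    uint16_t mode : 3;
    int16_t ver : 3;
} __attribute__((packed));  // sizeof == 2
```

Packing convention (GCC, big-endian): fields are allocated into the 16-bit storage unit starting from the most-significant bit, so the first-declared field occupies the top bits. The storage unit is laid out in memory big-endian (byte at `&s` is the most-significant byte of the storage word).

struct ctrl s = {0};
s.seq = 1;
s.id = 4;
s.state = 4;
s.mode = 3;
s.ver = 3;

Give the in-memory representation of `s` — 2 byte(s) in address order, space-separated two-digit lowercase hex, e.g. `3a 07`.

seq:2 = 1 → 0x1 << 14 → word 0x4000
id:3 = 4 → 0x4 << 11 → word 0x6000
state:5 = 4 → 0x4 << 6 → word 0x6100
mode:3 = 3 → 0x3 << 3 → word 0x6118
ver:3 = 3 → 0x3 << 0 → word 0x611b
word = 0x611b → big-endian bytes:
  [0]=0x61  [1]=0x1b

61 1b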